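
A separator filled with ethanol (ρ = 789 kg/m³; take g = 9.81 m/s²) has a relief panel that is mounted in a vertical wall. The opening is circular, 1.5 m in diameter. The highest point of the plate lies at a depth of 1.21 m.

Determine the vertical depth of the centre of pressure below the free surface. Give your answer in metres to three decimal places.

γ = ρg = 789 × 9.81 / 1000 = 7.74009 kN/m³.
The centroid is at the centre, 0.75 m below the top of the plate, so the centroid depth is h_c = 1.21 + 0.75 = 1.96 m.
A = π(0.75)² = 1.76715 m².
Resultant F = γ·h_c·A = 7.74009 × 1.96 × 1.76715 = 26.8087 kN.
I_c = πr⁴/4 = π × 0.75⁴/4 = 0.248505 m⁴.
Centre of pressure: y_p = y_c + I_c/(y_c·A) = 1.96 + 0.248505/(1.96 × 1.76715) = 1.96 + 0.0717473 = 2.03175 m along the plane.

h_p = 2.032 m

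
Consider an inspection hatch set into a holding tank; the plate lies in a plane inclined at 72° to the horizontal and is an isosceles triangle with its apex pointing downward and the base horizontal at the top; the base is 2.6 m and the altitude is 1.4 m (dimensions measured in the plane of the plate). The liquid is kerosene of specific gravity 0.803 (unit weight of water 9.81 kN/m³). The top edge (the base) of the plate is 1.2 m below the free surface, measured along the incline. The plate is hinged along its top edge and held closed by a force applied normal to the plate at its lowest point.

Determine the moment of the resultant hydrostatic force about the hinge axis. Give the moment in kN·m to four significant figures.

γ = 0.803 × 9.81 = 7.87743 kN/m³.
Let θ = 72° be the plate's angle to the horizontal; measure y along the incline from where the plane meets the free surface. Vertical depth h = y·sinθ with sinθ = 0.951057.
With the apex down, the centroid sits h/3 = 1.4/3 = 0.466667 m below the base (the top edge), so y_c = 1.2 + 0.466667 = 1.66667 m and h_c = 1.66667 × 0.951057 = 1.5851 m.
A = ½ × 2.6 × 1.4 = 1.82 m².
Resultant F = γ·h_c·A = 7.87743 × 1.5851 × 1.82 = 22.7255 kN.
I_c = b·h³/36 = 2.6 × 1.4³/36 = 0.198178 m⁴.
Centre of pressure: y_p = y_c + I_c/(y_c·A) = 1.66667 + 0.198178/(1.66667 × 1.82) = 1.66667 + 0.0653333 = 1.732 m along the plane.
The resultant acts 0.466667 + 0.0653333 = 0.532 m (along the plate) below the hinge at the top edge, so the moment about the hinge is M = F × 0.532 = 22.7255 × 0.532 = 12.09 kN·m.

M ≈ 12.09 kN·m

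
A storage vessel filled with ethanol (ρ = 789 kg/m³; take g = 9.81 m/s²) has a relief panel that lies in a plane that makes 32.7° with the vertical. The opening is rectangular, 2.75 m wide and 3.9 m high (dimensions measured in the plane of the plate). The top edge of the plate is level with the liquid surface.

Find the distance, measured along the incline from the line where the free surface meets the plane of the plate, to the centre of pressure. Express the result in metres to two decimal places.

y_p = 2.60 m

γ = ρg = 789 × 9.81 / 1000 = 7.74009 kN/m³.
The plate makes 32.7° with the vertical, i.e. θ = 90° − 32.7° = 57.3° to the horizontal. Measuring y along the incline from the free-surface line, vertical depth h = y·sinθ with sinθ = 0.841511.
The centroid lies 3.9/2 = 1.95 m below the top edge, so y_c = 1.95 m and h_c = 1.95 × 0.841511 = 1.64095 m.
A = 2.75 × 3.9 = 10.725 m².
Resultant F = γ·h_c·A = 7.74009 × 1.64095 × 10.725 = 136.219 kN.
I_c = b·h³/12 = 2.75 × 3.9³/12 = 13.5939 m⁴.
Centre of pressure: y_p = y_c + I_c/(y_c·A) = 1.95 + 13.5939/(1.95 × 10.725) = 1.95 + 0.649998 = 2.6 m along the plane.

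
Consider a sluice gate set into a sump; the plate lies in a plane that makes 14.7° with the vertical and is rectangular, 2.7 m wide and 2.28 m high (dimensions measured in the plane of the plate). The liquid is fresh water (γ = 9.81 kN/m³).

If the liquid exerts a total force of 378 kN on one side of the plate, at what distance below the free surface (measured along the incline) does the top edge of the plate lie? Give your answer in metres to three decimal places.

γ = 9.81 kN/m³.
A = 2.7 × 2.28 = 6.156 m².
From F = γ·h_c·A, the centroid depth is h_c = 378/(9.81 × 6.156) = 6.25928 m.
The plate makes 14.7° with the vertical, i.e. θ = 90° − 14.7° = 75.3° to the horizontal. Measuring y along the incline from the free-surface line, vertical depth h = y·sinθ with sinθ = 0.967268.
Along the incline, y_c = h_c/sinθ = 6.25928/0.967268 = 6.47109 m.
The centroid lies 2.28/2 = 1.14 m below the top edge, so the top edge sits at y_top = 6.47109 − 1.14 = 5.33109 m along the incline.

y_top ≈ 5.331 m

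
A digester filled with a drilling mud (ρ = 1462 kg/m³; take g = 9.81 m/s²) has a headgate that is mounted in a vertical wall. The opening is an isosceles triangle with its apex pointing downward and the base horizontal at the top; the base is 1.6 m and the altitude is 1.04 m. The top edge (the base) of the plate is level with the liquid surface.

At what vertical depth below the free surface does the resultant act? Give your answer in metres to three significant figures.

h_p = 0.520 m

γ = ρg = 1462 × 9.81 / 1000 = 14.34222 kN/m³.
With the apex down, the centroid sits h/3 = 1.04/3 = 0.346667 m below the base (the top edge), so the centroid depth is h_c = 0.346667 m.
A = ½ × 1.6 × 1.04 = 0.832 m².
Resultant F = γ·h_c·A = 14.34222 × 0.346667 × 0.832 = 4.13668 kN.
I_c = b·h³/36 = 1.6 × 1.04³/36 = 0.049994 m⁴.
Centre of pressure: y_p = y_c + I_c/(y_c·A) = 0.346667 + 0.049994/(0.346667 × 0.832) = 0.346667 + 0.173333 = 0.52 m along the plane.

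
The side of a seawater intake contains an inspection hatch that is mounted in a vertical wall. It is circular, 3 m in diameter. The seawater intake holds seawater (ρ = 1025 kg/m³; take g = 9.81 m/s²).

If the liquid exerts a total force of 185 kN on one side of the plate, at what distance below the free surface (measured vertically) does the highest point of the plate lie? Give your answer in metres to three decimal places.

γ = ρg = 1025 × 9.81 / 1000 = 10.05525 kN/m³.
A = π(1.5)² = 7.06858 m².
From F = γ·h_c·A, the centroid depth is h_c = 185/(10.05525 × 7.06858) = 2.60284 m.
The centroid is at the centre, 1.5 m below the top of the plate, so the highest point sits at h_top = 2.60284 − 1.5 = 1.10284 m below the surface.

d_top ≈ 1.103 m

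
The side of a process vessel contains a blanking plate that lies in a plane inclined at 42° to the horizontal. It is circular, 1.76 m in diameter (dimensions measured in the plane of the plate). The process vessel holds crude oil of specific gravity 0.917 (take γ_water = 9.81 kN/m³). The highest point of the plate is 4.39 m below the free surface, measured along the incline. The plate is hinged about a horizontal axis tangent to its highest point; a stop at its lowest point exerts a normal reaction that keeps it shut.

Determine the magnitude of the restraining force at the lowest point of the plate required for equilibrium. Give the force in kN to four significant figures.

P ≈ 40.20 kN

γ = 0.917 × 9.81 = 8.99577 kN/m³.
Let θ = 42° be the plate's angle to the horizontal; measure y along the incline from where the plane meets the free surface. Vertical depth h = y·sinθ with sinθ = 0.669131.
The centroid is at the centre, 0.88 m below the top of the plate, so y_c = 4.39 + 0.88 = 5.27 m and h_c = 5.27 × 0.669131 = 3.52632 m.
A = π(0.88)² = 2.43285 m².
Resultant F = γ·h_c·A = 8.99577 × 3.52632 × 2.43285 = 77.1748 kN.
I_c = πr⁴/4 = π × 0.88⁴/4 = 0.471 m⁴.
Centre of pressure: y_p = y_c + I_c/(y_c·A) = 5.27 + 0.471/(5.27 × 2.43285) = 5.27 + 0.0367363 = 5.30674 m along the plane.
The resultant acts 0.88 + 0.0367363 = 0.916736 m (along the plate) below the hinge at the top edge, so the moment about the hinge is M = F × 0.916736 = 77.1748 × 0.916736 = 70.7489 kN·m.
A normal force at the bottom, 1.76 m from the hinge, must supply this moment: P = 70.7489/1.76 = 40.1982 kN.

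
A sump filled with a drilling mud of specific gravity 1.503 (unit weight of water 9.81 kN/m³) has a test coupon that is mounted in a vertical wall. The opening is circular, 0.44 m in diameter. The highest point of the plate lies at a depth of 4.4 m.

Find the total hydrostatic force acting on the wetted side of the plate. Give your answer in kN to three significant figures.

F ≈ 10.4 kN

γ = 1.503 × 9.81 = 14.74443 kN/m³.
The centroid is at the centre, 0.22 m below the top of the plate, so the centroid depth is h_c = 4.4 + 0.22 = 4.62 m.
A = π(0.22)² = 0.152053 m².
Resultant F = γ·h_c·A = 14.74443 × 4.62 × 0.152053 = 10.3577 kN.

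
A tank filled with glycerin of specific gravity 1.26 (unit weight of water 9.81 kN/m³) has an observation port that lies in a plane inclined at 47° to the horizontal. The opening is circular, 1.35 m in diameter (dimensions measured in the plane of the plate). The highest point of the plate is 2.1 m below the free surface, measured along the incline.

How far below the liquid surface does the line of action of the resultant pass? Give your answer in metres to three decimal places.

h_p = 2.060 m

γ = 1.26 × 9.81 = 12.3606 kN/m³.
Let θ = 47° be the plate's angle to the horizontal; measure y along the incline from where the plane meets the free surface. Vertical depth h = y·sinθ with sinθ = 0.731354.
The centroid is at the centre, 0.675 m below the top of the plate, so y_c = 2.1 + 0.675 = 2.775 m and h_c = 2.775 × 0.731354 = 2.02951 m.
A = π(0.675)² = 1.43139 m².
Resultant F = γ·h_c·A = 12.3606 × 2.02951 × 1.43139 = 35.9078 kN.
I_c = πr⁴/4 = π × 0.675⁴/4 = 0.163044 m⁴.
Centre of pressure: y_p = y_c + I_c/(y_c·A) = 2.775 + 0.163044/(2.775 × 1.43139) = 2.775 + 0.0410472 = 2.81605 m along the plane.
Vertically, h_p = y_p·sinθ = 2.81605 × 0.731354 = 2.05953 m.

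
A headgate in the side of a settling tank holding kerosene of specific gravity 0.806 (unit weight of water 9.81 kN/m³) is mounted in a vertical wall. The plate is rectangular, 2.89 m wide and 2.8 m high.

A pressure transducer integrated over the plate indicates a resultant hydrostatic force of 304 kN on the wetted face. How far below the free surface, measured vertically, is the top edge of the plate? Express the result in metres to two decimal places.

d_top ≈ 3.35 m

γ = 0.806 × 9.81 = 7.90686 kN/m³.
A = 2.89 × 2.8 = 8.092 m².
From F = γ·h_c·A, the centroid depth is h_c = 304/(7.90686 × 8.092) = 4.75131 m.
The centroid lies 2.8/2 = 1.4 m below the top edge, so the top edge sits at h_top = 4.75131 − 1.4 = 3.35131 m below the surface.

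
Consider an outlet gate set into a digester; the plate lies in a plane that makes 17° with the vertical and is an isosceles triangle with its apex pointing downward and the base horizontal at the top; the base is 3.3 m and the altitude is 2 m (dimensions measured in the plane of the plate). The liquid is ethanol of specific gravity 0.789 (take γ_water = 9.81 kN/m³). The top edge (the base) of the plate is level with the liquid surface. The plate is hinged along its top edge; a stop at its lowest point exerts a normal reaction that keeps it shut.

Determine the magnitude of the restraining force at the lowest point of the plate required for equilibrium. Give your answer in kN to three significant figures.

γ = 0.789 × 9.81 = 7.74009 kN/m³.
The plate makes 17° with the vertical, i.e. θ = 90° − 17° = 73° to the horizontal. Measuring y along the incline from the free-surface line, vertical depth h = y·sinθ with sinθ = 0.956305.
With the apex down, the centroid sits h/3 = 2/3 = 0.666667 m below the base (the top edge), so y_c = 0.666667 m and h_c = 0.666667 × 0.956305 = 0.637537 m.
A = ½ × 3.3 × 2 = 3.3 m².
Resultant F = γ·h_c·A = 7.74009 × 0.637537 × 3.3 = 16.2842 kN.
I_c = b·h³/36 = 3.3 × 2³/36 = 0.733333 m⁴.
Centre of pressure: y_p = y_c + I_c/(y_c·A) = 0.666667 + 0.733333/(0.666667 × 3.3) = 0.666667 + 0.333333 = 1 m along the plane.
The resultant acts 0.666667 + 0.333333 = 1 m (along the plate) below the hinge at the top edge, so the moment about the hinge is M = F × 1 = 16.2842 × 1 = 16.2842 kN·m.
A normal force at the bottom, 2 m from the hinge, must supply this moment: P = 16.2842/2 = 8.1421 kN.

P ≈ 8.14 kN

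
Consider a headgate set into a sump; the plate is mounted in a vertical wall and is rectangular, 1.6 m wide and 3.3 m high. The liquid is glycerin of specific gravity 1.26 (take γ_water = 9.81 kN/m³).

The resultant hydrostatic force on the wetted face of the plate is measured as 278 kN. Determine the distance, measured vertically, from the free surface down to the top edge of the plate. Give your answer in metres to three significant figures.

d_top ≈ 2.61 m

γ = 1.26 × 9.81 = 12.3606 kN/m³.
A = 1.6 × 3.3 = 5.28 m².
From F = γ·h_c·A, the centroid depth is h_c = 278/(12.3606 × 5.28) = 4.25962 m.
The centroid lies 3.3/2 = 1.65 m below the top edge, so the top edge sits at h_top = 4.25962 − 1.65 = 2.60962 m below the surface.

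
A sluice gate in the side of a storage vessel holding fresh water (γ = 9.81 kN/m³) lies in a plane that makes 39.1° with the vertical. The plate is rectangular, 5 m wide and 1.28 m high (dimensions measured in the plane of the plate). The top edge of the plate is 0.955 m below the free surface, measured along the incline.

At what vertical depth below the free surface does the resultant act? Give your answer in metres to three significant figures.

γ = 9.81 kN/m³.
The plate makes 39.1° with the vertical, i.e. θ = 90° − 39.1° = 50.9° to the horizontal. Measuring y along the incline from the free-surface line, vertical depth h = y·sinθ with sinθ = 0.776046.
The centroid lies 1.28/2 = 0.64 m below the top edge, so y_c = 0.955 + 0.64 = 1.595 m and h_c = 1.595 × 0.776046 = 1.23779 m.
A = 5 × 1.28 = 6.4 m².
Resultant F = γ·h_c·A = 9.81 × 1.23779 × 6.4 = 77.7134 kN.
I_c = b·h³/12 = 5 × 1.28³/12 = 0.873813 m⁴.
Centre of pressure: y_p = y_c + I_c/(y_c·A) = 1.595 + 0.873813/(1.595 × 6.4) = 1.595 + 0.0856008 = 1.6806 m along the plane.
Vertically, h_p = y_p·sinθ = 1.6806 × 0.776046 = 1.30422 m.

h_p = 1.30 m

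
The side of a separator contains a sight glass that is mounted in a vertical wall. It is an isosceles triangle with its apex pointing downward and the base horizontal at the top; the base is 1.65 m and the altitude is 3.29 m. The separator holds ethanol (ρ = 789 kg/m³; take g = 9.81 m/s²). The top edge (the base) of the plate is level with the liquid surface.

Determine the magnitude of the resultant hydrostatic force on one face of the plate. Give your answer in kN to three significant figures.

F ≈ 23.0 kN

γ = ρg = 789 × 9.81 / 1000 = 7.74009 kN/m³.
With the apex down, the centroid sits h/3 = 3.29/3 = 1.09667 m below the base (the top edge), so the centroid depth is h_c = 1.09667 m.
A = ½ × 1.65 × 3.29 = 2.71425 m².
Resultant F = γ·h_c·A = 7.74009 × 1.09667 × 2.71425 = 23.0394 kN.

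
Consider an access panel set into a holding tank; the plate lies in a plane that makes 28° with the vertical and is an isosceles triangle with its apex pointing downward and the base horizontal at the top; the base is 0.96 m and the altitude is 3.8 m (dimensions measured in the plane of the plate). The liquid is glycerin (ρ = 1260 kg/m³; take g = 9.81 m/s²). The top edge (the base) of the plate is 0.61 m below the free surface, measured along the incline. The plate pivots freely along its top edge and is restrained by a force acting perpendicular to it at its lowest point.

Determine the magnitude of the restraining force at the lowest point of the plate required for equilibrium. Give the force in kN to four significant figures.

P ≈ 16.66 kN

γ = ρg = 1260 × 9.81 / 1000 = 12.3606 kN/m³.
The plate makes 28° with the vertical, i.e. θ = 90° − 28° = 62° to the horizontal. Measuring y along the incline from the free-surface line, vertical depth h = y·sinθ with sinθ = 0.882948.
With the apex down, the centroid sits h/3 = 3.8/3 = 1.26667 m below the base (the top edge), so y_c = 0.61 + 1.26667 = 1.87667 m and h_c = 1.87667 × 0.882948 = 1.657 m.
A = ½ × 0.96 × 3.8 = 1.824 m².
Resultant F = γ·h_c·A = 12.3606 × 1.657 × 1.824 = 37.3583 kN.
I_c = b·h³/36 = 0.96 × 3.8³/36 = 1.46325 m⁴.
Centre of pressure: y_p = y_c + I_c/(y_c·A) = 1.87667 + 1.46325/(1.87667 × 1.824) = 1.87667 + 0.42747 = 2.30414 m along the plane.
The resultant acts 1.26667 + 0.42747 = 1.69414 m (along the plate) below the hinge at the top edge, so the moment about the hinge is M = F × 1.69414 = 37.3583 × 1.69414 = 63.2902 kN·m.
A normal force at the bottom, 3.8 m from the hinge, must supply this moment: P = 63.2902/3.8 = 16.6553 kN.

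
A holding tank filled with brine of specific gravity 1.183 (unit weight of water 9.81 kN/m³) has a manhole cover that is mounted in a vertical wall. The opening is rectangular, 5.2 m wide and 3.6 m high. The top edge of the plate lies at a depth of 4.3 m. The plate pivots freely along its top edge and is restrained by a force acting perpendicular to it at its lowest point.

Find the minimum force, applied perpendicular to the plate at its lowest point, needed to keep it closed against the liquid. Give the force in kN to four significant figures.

γ = 1.183 × 9.81 = 11.60523 kN/m³.
The centroid lies 3.6/2 = 1.8 m below the top edge, so the centroid depth is h_c = 4.3 + 1.8 = 6.1 m.
A = 5.2 × 3.6 = 18.72 m².
Resultant F = γ·h_c·A = 11.60523 × 6.1 × 18.72 = 1325.22 kN.
I_c = b·h³/12 = 5.2 × 3.6³/12 = 20.2176 m⁴.
Centre of pressure: y_p = y_c + I_c/(y_c·A) = 6.1 + 20.2176/(6.1 × 18.72) = 6.1 + 0.177049 = 6.27705 m along the plane.
The resultant acts 1.8 + 0.177049 = 1.97705 m (along the plate) below the hinge at the top edge, so the moment about the hinge is M = F × 1.97705 = 1325.22 × 1.97705 = 2620.03 kN·m.
A normal force at the bottom, 3.6 m from the hinge, must supply this moment: P = 2620.03/3.6 = 727.786 kN.

P ≈ 727.8 kN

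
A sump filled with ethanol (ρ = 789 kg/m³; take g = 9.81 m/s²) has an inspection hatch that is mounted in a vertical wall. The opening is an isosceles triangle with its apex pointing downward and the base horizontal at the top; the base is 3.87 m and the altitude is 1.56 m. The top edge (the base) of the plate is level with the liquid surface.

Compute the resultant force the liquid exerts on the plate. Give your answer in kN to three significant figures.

γ = ρg = 789 × 9.81 / 1000 = 7.74009 kN/m³.
With the apex down, the centroid sits h/3 = 1.56/3 = 0.52 m below the base (the top edge), so the centroid depth is h_c = 0.52 m.
A = ½ × 3.87 × 1.56 = 3.0186 m².
Resultant F = γ·h_c·A = 7.74009 × 0.52 × 3.0186 = 12.1494 kN.

F ≈ 12.1 kN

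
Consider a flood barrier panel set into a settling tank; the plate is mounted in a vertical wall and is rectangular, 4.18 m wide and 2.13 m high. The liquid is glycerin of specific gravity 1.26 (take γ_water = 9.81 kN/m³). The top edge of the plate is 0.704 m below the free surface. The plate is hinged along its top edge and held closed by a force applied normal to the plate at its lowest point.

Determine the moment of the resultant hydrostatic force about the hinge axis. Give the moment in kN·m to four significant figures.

γ = 1.26 × 9.81 = 12.3606 kN/m³.
The centroid lies 2.13/2 = 1.065 m below the top edge, so the centroid depth is h_c = 0.704 + 1.065 = 1.769 m.
A = 4.18 × 2.13 = 8.9034 m².
Resultant F = γ·h_c·A = 12.3606 × 1.769 × 8.9034 = 194.681 kN.
I_c = b·h³/12 = 4.18 × 2.13³/12 = 3.36615 m⁴.
Centre of pressure: y_p = y_c + I_c/(y_c·A) = 1.769 + 3.36615/(1.769 × 8.9034) = 1.769 + 0.213722 = 1.98272 m along the plane.
The resultant acts 1.065 + 0.213722 = 1.27872 m (along the plate) below the hinge at the top edge, so the moment about the hinge is M = F × 1.27872 = 194.681 × 1.27872 = 248.942 kN·m.

M ≈ 248.9 kN·m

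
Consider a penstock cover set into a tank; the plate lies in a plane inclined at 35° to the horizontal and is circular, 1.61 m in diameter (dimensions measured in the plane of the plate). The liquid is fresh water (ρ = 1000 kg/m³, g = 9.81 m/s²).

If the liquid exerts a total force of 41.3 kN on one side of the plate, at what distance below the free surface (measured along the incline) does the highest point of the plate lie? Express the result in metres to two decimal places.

γ = ρg = 1000 × 9.81 = 9810 N/m³ = 9.81 kN/m³.
A = π(0.805)² = 2.03583 m².
From F = γ·h_c·A, the centroid depth is h_c = 41.3/(9.81 × 2.03583) = 2.06795 m.
Let θ = 35° be the plate's angle to the horizontal; measure y along the incline from where the plane meets the free surface. Vertical depth h = y·sinθ with sinθ = 0.573576.
Along the incline, y_c = h_c/sinθ = 2.06795/0.573576 = 3.60536 m.
The centroid is at the centre, 0.805 m below the top of the plate, so the highest point sits at y_top = 3.60536 − 0.805 = 2.80036 m along the incline.

y_top ≈ 2.80 m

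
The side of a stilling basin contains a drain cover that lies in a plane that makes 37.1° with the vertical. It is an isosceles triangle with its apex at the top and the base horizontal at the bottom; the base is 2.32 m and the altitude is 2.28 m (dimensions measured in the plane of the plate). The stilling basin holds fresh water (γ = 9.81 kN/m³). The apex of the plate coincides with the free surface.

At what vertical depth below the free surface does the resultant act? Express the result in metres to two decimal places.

γ = 9.81 kN/m³.
The plate makes 37.1° with the vertical, i.e. θ = 90° − 37.1° = 52.9° to the horizontal. Measuring y along the incline from the free-surface line, vertical depth h = y·sinθ with sinθ = 0.797584.
With the apex up, the centroid sits 2h/3 = 2 × 2.28/3 = 1.52 m below the apex, so y_c = 1.52 m and h_c = 1.52 × 0.797584 = 1.21233 m.
A = ½ × 2.32 × 2.28 = 2.6448 m².
Resultant F = γ·h_c·A = 9.81 × 1.21233 × 2.6448 = 31.4545 kN.
I_c = b·h³/36 = 2.32 × 2.28³/36 = 0.763818 m⁴.
Centre of pressure: y_p = y_c + I_c/(y_c·A) = 1.52 + 0.763818/(1.52 × 2.6448) = 1.52 + 0.19 = 1.71 m along the plane.
Vertically, h_p = y_p·sinθ = 1.71 × 0.797584 = 1.36387 m.

h_p = 1.36 m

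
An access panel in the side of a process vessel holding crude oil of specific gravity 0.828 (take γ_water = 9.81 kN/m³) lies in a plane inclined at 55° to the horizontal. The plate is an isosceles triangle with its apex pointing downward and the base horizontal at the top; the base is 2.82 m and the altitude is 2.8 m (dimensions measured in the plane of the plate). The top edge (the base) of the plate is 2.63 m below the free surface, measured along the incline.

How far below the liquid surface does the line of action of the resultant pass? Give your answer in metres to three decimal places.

γ = 0.828 × 9.81 = 8.12268 kN/m³.
Let θ = 55° be the plate's angle to the horizontal; measure y along the incline from where the plane meets the free surface. Vertical depth h = y·sinθ with sinθ = 0.819152.
With the apex down, the centroid sits h/3 = 2.8/3 = 0.933333 m below the base (the top edge), so y_c = 2.63 + 0.933333 = 3.56333 m and h_c = 3.56333 × 0.819152 = 2.91891 m.
A = ½ × 2.82 × 2.8 = 3.948 m².
Resultant F = γ·h_c·A = 8.12268 × 2.91891 × 3.948 = 93.6046 kN.
I_c = b·h³/36 = 2.82 × 2.8³/36 = 1.71957 m⁴.
Centre of pressure: y_p = y_c + I_c/(y_c·A) = 3.56333 + 1.71957/(3.56333 × 3.948) = 3.56333 + 0.122232 = 3.68556 m along the plane.
Vertically, h_p = y_p·sinθ = 3.68556 × 0.819152 = 3.01903 m.

h_p = 3.019 m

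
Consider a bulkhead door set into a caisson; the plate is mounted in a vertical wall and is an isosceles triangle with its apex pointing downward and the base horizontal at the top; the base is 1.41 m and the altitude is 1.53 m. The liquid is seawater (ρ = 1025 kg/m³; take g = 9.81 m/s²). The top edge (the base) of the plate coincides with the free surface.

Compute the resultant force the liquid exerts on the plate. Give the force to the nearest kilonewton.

γ = ρg = 1025 × 9.81 / 1000 = 10.05525 kN/m³.
With the apex down, the centroid sits h/3 = 1.53/3 = 0.51 m below the base (the top edge), so the centroid depth is h_c = 0.51 m.
A = ½ × 1.41 × 1.53 = 1.07865 m².
Resultant F = γ·h_c·A = 10.05525 × 0.51 × 1.07865 = 5.53151 kN.

F ≈ 6 kN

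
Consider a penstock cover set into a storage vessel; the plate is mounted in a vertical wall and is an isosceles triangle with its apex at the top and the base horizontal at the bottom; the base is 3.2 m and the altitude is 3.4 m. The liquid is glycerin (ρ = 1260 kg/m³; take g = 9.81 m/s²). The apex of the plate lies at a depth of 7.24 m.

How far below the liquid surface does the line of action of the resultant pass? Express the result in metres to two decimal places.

γ = ρg = 1260 × 9.81 / 1000 = 12.3606 kN/m³.
With the apex up, the centroid sits 2h/3 = 2 × 3.4/3 = 2.26667 m below the apex, so the centroid depth is h_c = 7.24 + 2.26667 = 9.50667 m.
A = ½ × 3.2 × 3.4 = 5.44 m².
Resultant F = γ·h_c·A = 12.3606 × 9.50667 × 5.44 = 639.244 kN.
I_c = b·h³/36 = 3.2 × 3.4³/36 = 3.49369 m⁴.
Centre of pressure: y_p = y_c + I_c/(y_c·A) = 9.50667 + 3.49369/(9.50667 × 5.44) = 9.50667 + 0.0675549 = 9.57422 m along the plane.

h_p = 9.57 m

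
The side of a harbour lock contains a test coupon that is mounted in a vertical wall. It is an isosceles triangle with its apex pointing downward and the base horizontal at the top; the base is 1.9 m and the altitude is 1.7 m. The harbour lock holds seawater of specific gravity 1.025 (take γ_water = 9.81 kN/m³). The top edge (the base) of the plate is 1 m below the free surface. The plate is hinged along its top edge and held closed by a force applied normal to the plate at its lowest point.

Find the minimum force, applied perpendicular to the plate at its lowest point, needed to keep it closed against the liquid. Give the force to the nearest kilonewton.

P ≈ 10 kN

γ = 1.025 × 9.81 = 10.05525 kN/m³.
With the apex down, the centroid sits h/3 = 1.7/3 = 0.566667 m below the base (the top edge), so the centroid depth is h_c = 1 + 0.566667 = 1.56667 m.
A = ½ × 1.9 × 1.7 = 1.615 m².
Resultant F = γ·h_c·A = 10.05525 × 1.56667 × 1.615 = 25.4415 kN.
I_c = b·h³/36 = 1.9 × 1.7³/36 = 0.259297 m⁴.
Centre of pressure: y_p = y_c + I_c/(y_c·A) = 1.56667 + 0.259297/(1.56667 × 1.615) = 1.56667 + 0.102482 = 1.66915 m along the plane.
The resultant acts 0.566667 + 0.102482 = 0.669149 m (along the plate) below the hinge at the top edge, so the moment about the hinge is M = F × 0.669149 = 25.4415 × 0.669149 = 17.0242 kN·m.
A normal force at the bottom, 1.7 m from the hinge, must supply this moment: P = 17.0242/1.7 = 10.0142 kN.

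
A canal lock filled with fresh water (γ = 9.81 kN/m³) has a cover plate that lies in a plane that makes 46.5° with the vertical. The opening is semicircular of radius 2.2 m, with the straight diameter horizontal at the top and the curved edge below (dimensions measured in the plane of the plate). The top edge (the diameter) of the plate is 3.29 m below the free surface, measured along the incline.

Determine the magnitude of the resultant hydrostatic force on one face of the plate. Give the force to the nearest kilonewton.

F ≈ 217 kN

γ = 9.81 kN/m³.
The plate makes 46.5° with the vertical, i.e. θ = 90° − 46.5° = 43.5° to the horizontal. Measuring y along the incline from the free-surface line, vertical depth h = y·sinθ with sinθ = 0.688355.
The centroid of a semicircle lies 4r/(3π) = 0.933709 m from the diameter, here below the top edge, so y_c = 3.29 + 0.933709 = 4.22371 m and h_c = 4.22371 × 0.688355 = 2.90741 m.
A = πr²/2 = π × 2.2²/2 = 7.60265 m².
Resultant F = γ·h_c·A = 9.81 × 2.90741 × 7.60265 = 216.84 kN.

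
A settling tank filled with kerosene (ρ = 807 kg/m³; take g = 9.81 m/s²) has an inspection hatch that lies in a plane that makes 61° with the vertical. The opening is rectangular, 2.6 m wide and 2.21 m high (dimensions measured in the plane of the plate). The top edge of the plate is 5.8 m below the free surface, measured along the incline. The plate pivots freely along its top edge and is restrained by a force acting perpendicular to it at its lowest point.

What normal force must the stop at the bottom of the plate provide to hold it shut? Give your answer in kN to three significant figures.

γ = ρg = 807 × 9.81 / 1000 = 7.91667 kN/m³.
The plate makes 61° with the vertical, i.e. θ = 90° − 61° = 29° to the horizontal. Measuring y along the incline from the free-surface line, vertical depth h = y·sinθ with sinθ = 0.484810.
The centroid lies 2.21/2 = 1.105 m below the top edge, so y_c = 5.8 + 1.105 = 6.905 m and h_c = 6.905 × 0.484810 = 3.34761 m.
A = 2.6 × 2.21 = 5.746 m².
Resultant F = γ·h_c·A = 7.91667 × 3.34761 × 5.746 = 152.28 kN.
I_c = b·h³/12 = 2.6 × 2.21³/12 = 2.33867 m⁴.
Centre of pressure: y_p = y_c + I_c/(y_c·A) = 6.905 + 2.33867/(6.905 × 5.746) = 6.905 + 0.058944 = 6.96394 m along the plane.
The resultant acts 1.105 + 0.058944 = 1.16394 m (along the plate) below the hinge at the top edge, so the moment about the hinge is M = F × 1.16394 = 152.28 × 1.16394 = 177.245 kN·m.
A normal force at the bottom, 2.21 m from the hinge, must supply this moment: P = 177.245/2.21 = 80.2014 kN.

P ≈ 80.2 kN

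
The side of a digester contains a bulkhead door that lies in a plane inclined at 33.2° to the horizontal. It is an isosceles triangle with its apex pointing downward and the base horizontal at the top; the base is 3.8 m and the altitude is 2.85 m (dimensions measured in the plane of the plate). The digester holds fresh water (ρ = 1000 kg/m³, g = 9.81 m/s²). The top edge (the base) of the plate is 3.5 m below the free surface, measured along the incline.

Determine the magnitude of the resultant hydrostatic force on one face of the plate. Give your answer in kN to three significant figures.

γ = ρg = 1000 × 9.81 = 9810 N/m³ = 9.81 kN/m³.
Let θ = 33.2° be the plate's angle to the horizontal; measure y along the incline from where the plane meets the free surface. Vertical depth h = y·sinθ with sinθ = 0.547563.
With the apex down, the centroid sits h/3 = 2.85/3 = 0.95 m below the base (the top edge), so y_c = 3.5 + 0.95 = 4.45 m and h_c = 4.45 × 0.547563 = 2.43666 m.
A = ½ × 3.8 × 2.85 = 5.415 m².
Resultant F = γ·h_c·A = 9.81 × 2.43666 × 5.415 = 129.438 kN.

F ≈ 129 kN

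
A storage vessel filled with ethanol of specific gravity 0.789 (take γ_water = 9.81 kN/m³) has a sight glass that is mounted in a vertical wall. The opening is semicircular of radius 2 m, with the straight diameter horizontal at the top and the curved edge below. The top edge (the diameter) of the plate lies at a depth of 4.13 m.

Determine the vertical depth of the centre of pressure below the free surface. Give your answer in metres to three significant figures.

h_p = 5.03 m

γ = 0.789 × 9.81 = 7.74009 kN/m³.
The centroid of a semicircle lies 4r/(3π) = 0.848826 m from the diameter, here below the top edge, so the centroid depth is h_c = 4.13 + 0.848826 = 4.97883 m.
A = πr²/2 = π × 2²/2 = 6.28319 m².
Resultant F = γ·h_c·A = 7.74009 × 4.97883 × 6.28319 = 242.133 kN.
I_c = (π/8 − 8/(9π))·r⁴ = 0.109757 × 2⁴ = 1.75611 m⁴.
Centre of pressure: y_p = y_c + I_c/(y_c·A) = 4.97883 + 1.75611/(4.97883 × 6.28319) = 4.97883 + 0.0561364 = 5.03497 m along the plane.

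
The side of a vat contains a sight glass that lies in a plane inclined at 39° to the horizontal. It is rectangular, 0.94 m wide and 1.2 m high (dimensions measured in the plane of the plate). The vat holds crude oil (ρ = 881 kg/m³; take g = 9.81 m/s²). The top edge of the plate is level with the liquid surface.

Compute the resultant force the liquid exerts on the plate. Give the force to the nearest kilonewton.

γ = ρg = 881 × 9.81 / 1000 = 8.64261 kN/m³.
Let θ = 39° be the plate's angle to the horizontal; measure y along the incline from where the plane meets the free surface. Vertical depth h = y·sinθ with sinθ = 0.629320.
The centroid lies 1.2/2 = 0.6 m below the top edge, so y_c = 0.6 m and h_c = 0.6 × 0.629320 = 0.377592 m.
A = 0.94 × 1.2 = 1.128 m².
Resultant F = γ·h_c·A = 8.64261 × 0.377592 × 1.128 = 3.68109 kN.

F ≈ 4 kN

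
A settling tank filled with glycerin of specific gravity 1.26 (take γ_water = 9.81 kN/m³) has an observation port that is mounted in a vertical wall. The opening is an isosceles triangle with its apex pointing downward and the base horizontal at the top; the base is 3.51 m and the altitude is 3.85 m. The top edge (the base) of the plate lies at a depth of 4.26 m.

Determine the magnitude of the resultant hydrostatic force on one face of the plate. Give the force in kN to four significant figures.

F ≈ 463.0 kN

γ = 1.26 × 9.81 = 12.3606 kN/m³.
With the apex down, the centroid sits h/3 = 3.85/3 = 1.28333 m below the base (the top edge), so the centroid depth is h_c = 4.26 + 1.28333 = 5.54333 m.
A = ½ × 3.51 × 3.85 = 6.75675 m².
Resultant F = γ·h_c·A = 12.3606 × 5.54333 × 6.75675 = 462.965 kN.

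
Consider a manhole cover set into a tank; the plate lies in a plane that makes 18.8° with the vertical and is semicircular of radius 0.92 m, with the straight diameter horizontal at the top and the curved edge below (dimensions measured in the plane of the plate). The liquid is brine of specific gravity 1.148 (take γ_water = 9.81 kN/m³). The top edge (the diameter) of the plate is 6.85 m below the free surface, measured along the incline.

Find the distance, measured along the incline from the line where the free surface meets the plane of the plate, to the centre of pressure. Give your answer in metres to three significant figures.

γ = 1.148 × 9.81 = 11.26188 kN/m³.
The plate makes 18.8° with the vertical, i.e. θ = 90° − 18.8° = 71.2° to the horizontal. Measuring y along the incline from the free-surface line, vertical depth h = y·sinθ with sinθ = 0.946649.
The centroid of a semicircle lies 4r/(3π) = 0.39046 m from the diameter, here below the top edge, so y_c = 6.85 + 0.39046 = 7.24046 m and h_c = 7.24046 × 0.946649 = 6.85417 m.
A = πr²/2 = π × 0.92²/2 = 1.32952 m².
Resultant F = γ·h_c·A = 11.26188 × 6.85417 × 1.32952 = 102.627 kN.
I_c = (π/8 − 8/(9π))·r⁴ = 0.109757 × 0.92⁴ = 0.0786291 m⁴.
Centre of pressure: y_p = y_c + I_c/(y_c·A) = 7.24046 + 0.0786291/(7.24046 × 1.32952) = 7.24046 + 0.00816812 = 7.24863 m along the plane.

y_p = 7.25 m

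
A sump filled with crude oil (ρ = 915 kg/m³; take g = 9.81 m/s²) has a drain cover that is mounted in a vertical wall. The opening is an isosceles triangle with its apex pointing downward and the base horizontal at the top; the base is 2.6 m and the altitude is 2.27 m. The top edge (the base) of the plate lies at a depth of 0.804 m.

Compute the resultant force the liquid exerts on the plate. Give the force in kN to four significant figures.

γ = ρg = 915 × 9.81 / 1000 = 8.97615 kN/m³.
With the apex down, the centroid sits h/3 = 2.27/3 = 0.756667 m below the base (the top edge), so the centroid depth is h_c = 0.804 + 0.756667 = 1.56067 m.
A = ½ × 2.6 × 2.27 = 2.951 m².
Resultant F = γ·h_c·A = 8.97615 × 1.56067 × 2.951 = 41.34 kN.

F ≈ 41.34 kN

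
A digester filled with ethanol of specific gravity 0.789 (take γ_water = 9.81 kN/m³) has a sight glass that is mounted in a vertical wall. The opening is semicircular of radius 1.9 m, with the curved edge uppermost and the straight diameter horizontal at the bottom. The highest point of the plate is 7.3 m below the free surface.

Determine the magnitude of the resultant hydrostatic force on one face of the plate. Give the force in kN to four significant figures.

F ≈ 368.4 kN

γ = 0.789 × 9.81 = 7.74009 kN/m³.
The centroid lies 4r/(3π) = 0.806385 m above the diameter, so r − 4r/(3π) = 1.9 − 0.806385 = 1.09361 m below the topmost point, so the centroid depth is h_c = 7.3 + 1.09361 = 8.39361 m.
A = πr²/2 = π × 1.9²/2 = 5.67057 m².
Resultant F = γ·h_c·A = 7.74009 × 8.39361 × 5.67057 = 368.402 kN.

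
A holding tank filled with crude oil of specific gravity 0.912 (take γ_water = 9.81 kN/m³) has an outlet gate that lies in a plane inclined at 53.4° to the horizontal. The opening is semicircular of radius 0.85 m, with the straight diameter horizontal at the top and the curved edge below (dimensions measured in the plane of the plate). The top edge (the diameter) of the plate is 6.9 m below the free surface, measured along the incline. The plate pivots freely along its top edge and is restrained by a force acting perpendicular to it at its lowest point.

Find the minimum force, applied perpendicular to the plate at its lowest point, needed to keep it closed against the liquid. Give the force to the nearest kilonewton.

P ≈ 26 kN

γ = 0.912 × 9.81 = 8.94672 kN/m³.
Let θ = 53.4° be the plate's angle to the horizontal; measure y along the incline from where the plane meets the free surface. Vertical depth h = y·sinθ with sinθ = 0.802817.
The centroid of a semicircle lies 4r/(3π) = 0.360751 m from the diameter, here below the top edge, so y_c = 6.9 + 0.360751 = 7.26075 m and h_c = 7.26075 × 0.802817 = 5.82905 m.
A = πr²/2 = π × 0.85²/2 = 1.1349 m².
Resultant F = γ·h_c·A = 8.94672 × 5.82905 × 1.1349 = 59.186 kN.
I_c = (π/8 − 8/(9π))·r⁴ = 0.109757 × 0.85⁴ = 0.0572938 m⁴.
Centre of pressure: y_p = y_c + I_c/(y_c·A) = 7.26075 + 0.0572938/(7.26075 × 1.1349) = 7.26075 + 0.00695294 = 7.2677 m along the plane.
The resultant acts 0.360751 + 0.00695294 = 0.367704 m (along the plate) below the hinge at the top edge, so the moment about the hinge is M = F × 0.367704 = 59.186 × 0.367704 = 21.7629 kN·m.
A normal force at the bottom, 0.85 m from the hinge, must supply this moment: P = 21.7629/0.85 = 25.6034 kN.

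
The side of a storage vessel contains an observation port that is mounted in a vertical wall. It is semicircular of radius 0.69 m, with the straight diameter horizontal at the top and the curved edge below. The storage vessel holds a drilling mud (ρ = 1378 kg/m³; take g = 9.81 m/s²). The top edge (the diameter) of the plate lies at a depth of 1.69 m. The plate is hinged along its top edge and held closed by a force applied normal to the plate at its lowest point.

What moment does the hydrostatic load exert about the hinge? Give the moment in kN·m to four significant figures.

M ≈ 6.207 kN·m

γ = ρg = 1378 × 9.81 / 1000 = 13.51818 kN/m³.
The centroid of a semicircle lies 4r/(3π) = 0.292845 m from the diameter, here below the top edge, so the centroid depth is h_c = 1.69 + 0.292845 = 1.98284 m.
A = πr²/2 = π × 0.69²/2 = 0.747856 m².
Resultant F = γ·h_c·A = 13.51818 × 1.98284 × 0.747856 = 20.0458 kN.
I_c = (π/8 − 8/(9π))·r⁴ = 0.109757 × 0.69⁴ = 0.0248788 m⁴.
Centre of pressure: y_p = y_c + I_c/(y_c·A) = 1.98284 + 0.0248788/(1.98284 × 0.747856) = 1.98284 + 0.0167774 = 1.99962 m along the plane.
The resultant acts 0.292845 + 0.0167774 = 0.309622 m (along the plate) below the hinge at the top edge, so the moment about the hinge is M = F × 0.309622 = 20.0458 × 0.309622 = 6.20662 kN·m.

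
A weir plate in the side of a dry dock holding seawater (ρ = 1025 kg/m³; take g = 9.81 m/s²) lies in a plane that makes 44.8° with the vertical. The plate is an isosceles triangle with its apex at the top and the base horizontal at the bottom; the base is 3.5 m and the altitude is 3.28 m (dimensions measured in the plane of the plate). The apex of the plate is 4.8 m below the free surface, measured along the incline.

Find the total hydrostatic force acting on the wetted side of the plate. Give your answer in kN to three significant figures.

γ = ρg = 1025 × 9.81 / 1000 = 10.05525 kN/m³.
The plate makes 44.8° with the vertical, i.e. θ = 90° − 44.8° = 45.2° to the horizontal. Measuring y along the incline from the free-surface line, vertical depth h = y·sinθ with sinθ = 0.709571.
With the apex up, the centroid sits 2h/3 = 2 × 3.28/3 = 2.18667 m below the apex, so y_c = 4.8 + 2.18667 = 6.98667 m and h_c = 6.98667 × 0.709571 = 4.95754 m.
A = ½ × 3.5 × 3.28 = 5.74 m².
Resultant F = γ·h_c·A = 10.05525 × 4.95754 × 5.74 = 286.135 kN.

F ≈ 286 kN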